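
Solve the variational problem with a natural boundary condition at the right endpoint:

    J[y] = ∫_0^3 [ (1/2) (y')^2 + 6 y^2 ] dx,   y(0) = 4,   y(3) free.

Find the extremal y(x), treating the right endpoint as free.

The Lagrangian L = (1/2) (y')^2 + 6 y^2 gives
    ∂L/∂y = 12 y,   ∂L/∂y' = y'.
Euler-Lagrange: y'' − 12 y = 0.
With k = sqrt(12), the general solution is
    y(x) = A cosh(sqrt(12) x) + B sinh(sqrt(12) x).
Fixed left endpoint y(0) = 4 ⇒ A = 4.
The right endpoint x = 3 is free, so the natural (transversality) condition is ∂L/∂y' |_{x=3} = 0, i.e. y'(3) = 0.
Compute y'(x) = A k sinh(k x) + B k cosh(k x), so
    y'(3) = A k sinh(k·3) + B k cosh(k·3) = 0
    ⇒ B = −A tanh(k·3) = − 4 tanh(sqrt(12)·3).
Therefore the extremal is
    y(x) = 4 cosh(sqrt(12) x) − 4 tanh(sqrt(12)·3) sinh(sqrt(12) x).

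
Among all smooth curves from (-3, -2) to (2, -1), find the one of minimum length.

Arc-length functional: J[y] = ∫ sqrt(1 + (y')^2) dx.
Lagrangian L = sqrt(1 + (y')^2) has no explicit y dependence, so ∂L/∂y = 0 and the Euler-Lagrange equation gives
    d/dx( y' / sqrt(1 + (y')^2) ) = 0  ⇒  y' / sqrt(1 + (y')^2) = const.
Hence y' is constant, so y(x) is affine.
Fitting the endpoints (-3, -2) and (2, -1):
    slope m = ((-1) − (-2)) / (2 − (-3)) = 1/5,
    intercept c = (-2) − m·(-3) = -7/5.
Extremal: y(x) = (1/5) x - 7/5.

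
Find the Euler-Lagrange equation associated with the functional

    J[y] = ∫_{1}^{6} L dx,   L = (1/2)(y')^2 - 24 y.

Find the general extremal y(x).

The Lagrangian is L = (1/2)(y')^2 - 24 y.
∂L/∂y = -24.
∂L/∂y' = y'.
The Euler-Lagrange equation d/dx(∂L/∂y') − ∂L/∂y = 0 becomes:
    y'' + 24 = 0
General solution: y(x) = -12 x^2 + A x + B, where A and B are arbitrary constants fixed by the endpoint conditions.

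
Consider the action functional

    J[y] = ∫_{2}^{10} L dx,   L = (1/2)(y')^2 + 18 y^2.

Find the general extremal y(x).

The Lagrangian is L = (1/2)(y')^2 + 18 y^2.
∂L/∂y = 36y.
∂L/∂y' = y'.
The Euler-Lagrange equation d/dx(∂L/∂y') − ∂L/∂y = 0 becomes:
    y'' - 36 y = 0
General solution: y(x) = A e^(6x) + B e^(-6x), where A and B are arbitrary constants fixed by the endpoint conditions.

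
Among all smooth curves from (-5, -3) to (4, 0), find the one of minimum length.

Arc-length functional: J[y] = ∫ sqrt(1 + (y')^2) dx.
Lagrangian L = sqrt(1 + (y')^2) has no explicit y dependence, so ∂L/∂y = 0 and the Euler-Lagrange equation gives
    d/dx( y' / sqrt(1 + (y')^2) ) = 0  ⇒  y' / sqrt(1 + (y')^2) = const.
Hence y' is constant, so y(x) is affine.
Fitting the endpoints (-5, -3) and (4, 0):
    slope m = (0 − (-3)) / (4 − (-5)) = 1/3,
    intercept c = (-3) − m·(-5) = -4/3.
Extremal: y(x) = (1/3) x - 4/3.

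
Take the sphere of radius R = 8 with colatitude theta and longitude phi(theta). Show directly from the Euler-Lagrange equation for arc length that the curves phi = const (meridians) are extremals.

On the sphere of radius R = 8 with spherical coordinates (θ, φ), the induced metric is
    ds^2 = 64(dθ^2 + sin^2(θ) dφ^2).
Using θ as the parameter, the arc-length functional becomes
    J[φ] = ∫ 8 sqrt(1 + sin^2(θ) (dφ/dθ)^2) dθ.
So L = 8 sqrt(1 + sin^2(θ) φ'^2). Compute
    ∂L/∂φ = 0  (L has no explicit φ dependence),
    ∂L/∂φ' = 8 sin^2(θ) φ' / sqrt(1 + sin^2(θ) φ'^2).
For the candidate φ(θ) = c (constant), φ' = 0, so ∂L/∂φ' evaluated along the candidate vanishes, and ∂L/∂φ is identically zero. Hence
    d/dθ(∂L/∂φ') − ∂L/∂φ = 0
is satisfied. Therefore meridians φ = const are extremals of arc length — they are geodesics on the sphere.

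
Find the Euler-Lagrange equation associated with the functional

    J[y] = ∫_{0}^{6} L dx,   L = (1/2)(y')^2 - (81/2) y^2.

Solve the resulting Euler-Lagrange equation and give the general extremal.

The Lagrangian is L = (1/2)(y')^2 - (81/2) y^2.
∂L/∂y = -81y.
∂L/∂y' = y'.
The Euler-Lagrange equation d/dx(∂L/∂y') − ∂L/∂y = 0 becomes:
    y'' + 81 y = 0
General solution: y(x) = A sin(9x) + B cos(9x), where A and B are arbitrary constants fixed by the endpoint conditions.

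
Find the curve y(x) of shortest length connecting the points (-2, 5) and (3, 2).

Arc-length functional: J[y] = ∫ sqrt(1 + (y')^2) dx.
Lagrangian L = sqrt(1 + (y')^2) has no explicit y dependence, so ∂L/∂y = 0 and the Euler-Lagrange equation gives
    d/dx( y' / sqrt(1 + (y')^2) ) = 0  ⇒  y' / sqrt(1 + (y')^2) = const.
Hence y' is constant, so y(x) is affine.
Fitting the endpoints (-2, 5) and (3, 2):
    slope m = (2 − 5) / (3 − (-2)) = -3/5,
    intercept c = 5 − m·(-2) = 19/5.
Extremal: y(x) = (-3/5) x + 19/5.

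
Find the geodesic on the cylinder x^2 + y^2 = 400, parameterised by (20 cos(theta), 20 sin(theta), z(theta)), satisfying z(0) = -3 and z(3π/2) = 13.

Parameterise the cylinder of radius R = 20 as
    r(θ) = (20 cos θ, 20 sin θ, z(θ)).
The arc-length element is
    ds = sqrt(400 + (dz/dθ)^2) dθ,
so the Lagrangian is L = sqrt(400 + z'^2).
L depends on z' only, not on z or θ, so ∂L/∂z = 0 and
    ∂L/∂z' = z' / sqrt(400 + z'^2).
The Euler-Lagrange equation gives
    d/dθ( z' / sqrt(400 + z'^2) ) = 0,
so z' is constant. Integrating once:
    z(θ) = a θ + b,
a helix on the cylinder (a straight line when the cylinder is unrolled). The constants a, b are determined by the endpoint conditions.
With endpoint conditions z(0) = -3 and z(3π/2) = 13: from z(0) = b we get b = -3, and a·3π/2 + -3 = 13 gives a = 32/(3π), so
    z(θ) = (32/(3π)) θ − 3.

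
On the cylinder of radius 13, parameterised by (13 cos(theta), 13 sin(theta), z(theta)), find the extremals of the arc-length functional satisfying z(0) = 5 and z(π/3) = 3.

Parameterise the cylinder of radius R = 13 as
    r(θ) = (13 cos θ, 13 sin θ, z(θ)).
The arc-length element is
    ds = sqrt(169 + (dz/dθ)^2) dθ,
so the Lagrangian is L = sqrt(169 + z'^2).
L depends on z' only, not on z or θ, so ∂L/∂z = 0 and
    ∂L/∂z' = z' / sqrt(169 + z'^2).
The Euler-Lagrange equation gives
    d/dθ( z' / sqrt(169 + z'^2) ) = 0,
so z' is constant. Integrating once:
    z(θ) = a θ + b,
a helix on the cylinder (a straight line when the cylinder is unrolled). The constants a, b are determined by the endpoint conditions.
With endpoint conditions z(0) = 5 and z(π/3) = 3: from z(0) = b we get b = 5, and a·π/3 + 5 = 3 gives a = -6/π, so
    z(θ) = (-6/π) θ + 5.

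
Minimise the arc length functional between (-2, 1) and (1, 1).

Arc-length functional: J[y] = ∫ sqrt(1 + (y')^2) dx.
Lagrangian L = sqrt(1 + (y')^2) has no explicit y dependence, so ∂L/∂y = 0 and the Euler-Lagrange equation gives
    d/dx( y' / sqrt(1 + (y')^2) ) = 0  ⇒  y' / sqrt(1 + (y')^2) = const.
Hence y' is constant, so y(x) is affine.
Fitting the endpoints (-2, 1) and (1, 1):
    slope m = (1 − 1) / (1 − (-2)) = 0,
    intercept c = 1 − m·(-2) = 1.
Extremal: y(x) = 1.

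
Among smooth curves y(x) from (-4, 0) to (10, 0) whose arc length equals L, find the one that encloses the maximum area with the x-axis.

Set up the augmented Lagrangian using a multiplier λ for the length constraint:
    F(y, y') = y − λ sqrt(1 + y'^2).
F has no explicit x dependence, so the Beltrami identity yields a first integral
    F − y' ∂F/∂y' = C.
Compute ∂F/∂y' = −λ y' / sqrt(1 + y'^2). Then
    y − λ sqrt(1 + y'^2) + λ y'^2 / sqrt(1 + y'^2) = C
    ⇒  y − λ / sqrt(1 + y'^2) = C.
Solving for y' and integrating gives
    (x − a)^2 + (y − b)^2 = λ^2,
a circular arc of radius λ. The constants a, b are determined by the endpoint conditions y(-4) = y(10) = 0, and λ is fixed implicitly by the length constraint
    ∫_{-4}^{10} sqrt(1 + y'^2) dx = L.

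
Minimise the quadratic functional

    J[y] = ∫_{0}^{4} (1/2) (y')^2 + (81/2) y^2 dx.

The Lagrangian is L = (1/2) (y')^2 + (81/2) y^2.
Compute ∂L/∂y = 81y, ∂L/∂y' = y'.
The Euler-Lagrange equation d/dx(∂L/∂y') − ∂L/∂y = 0 reduces to
    y'' − 81 y = 0.
Its general solution is
    y(x) = A e^(9x) + B e^(−9x),
with A, B fixed by the endpoint conditions.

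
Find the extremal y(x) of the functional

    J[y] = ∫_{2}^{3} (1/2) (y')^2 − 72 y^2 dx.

The Lagrangian is L = (1/2) (y')^2 − 72 y^2.
Compute ∂L/∂y = -144y, ∂L/∂y' = y'.
The Euler-Lagrange equation d/dx(∂L/∂y') − ∂L/∂y = 0 reduces to
    y'' + 144 y = 0.
Its general solution is
    y(x) = A sin(12x) + B cos(12x),
with A, B fixed by the endpoint conditions.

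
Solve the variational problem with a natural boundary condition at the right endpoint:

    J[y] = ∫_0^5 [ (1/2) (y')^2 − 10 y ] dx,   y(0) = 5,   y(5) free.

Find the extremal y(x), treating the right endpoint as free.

The Lagrangian L = (1/2) (y')^2 − 10 y gives
    ∂L/∂y = −10,   ∂L/∂y' = y'.
Euler-Lagrange: d/dx(y') − (−10) = 0, i.e. y'' + 10 = 0, so
    y(x) = −(10/2) x^2 + C1 x + C2.
Fixed left endpoint y(0) = 5 ⇒ C2 = 5.
The right endpoint x = 5 is free, so the natural (transversality) condition is ∂L/∂y' |_{x=5} = 0, i.e. y'(5) = 0.
Compute y'(x) = −10 x + C1, so y'(5) = −50 + C1 = 0 ⇒ C1 = 50.
Therefore the extremal is
    y(x) = −5 x^2 + 50 x + 5.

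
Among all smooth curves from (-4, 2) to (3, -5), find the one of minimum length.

Arc-length functional: J[y] = ∫ sqrt(1 + (y')^2) dx.
Lagrangian L = sqrt(1 + (y')^2) has no explicit y dependence, so ∂L/∂y = 0 and the Euler-Lagrange equation gives
    d/dx( y' / sqrt(1 + (y')^2) ) = 0  ⇒  y' / sqrt(1 + (y')^2) = const.
Hence y' is constant, so y(x) is affine.
Fitting the endpoints (-4, 2) and (3, -5):
    slope m = ((-5) − 2) / (3 − (-4)) = -1,
    intercept c = 2 − m·(-4) = -2.
Extremal: y(x) = -x - 2.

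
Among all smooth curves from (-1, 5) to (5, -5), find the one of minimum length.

Arc-length functional: J[y] = ∫ sqrt(1 + (y')^2) dx.
Lagrangian L = sqrt(1 + (y')^2) has no explicit y dependence, so ∂L/∂y = 0 and the Euler-Lagrange equation gives
    d/dx( y' / sqrt(1 + (y')^2) ) = 0  ⇒  y' / sqrt(1 + (y')^2) = const.
Hence y' is constant, so y(x) is affine.
Fitting the endpoints (-1, 5) and (5, -5):
    slope m = ((-5) − 5) / (5 − (-1)) = -5/3,
    intercept c = 5 − m·(-1) = 10/3.
Extremal: y(x) = (-5/3) x + 10/3.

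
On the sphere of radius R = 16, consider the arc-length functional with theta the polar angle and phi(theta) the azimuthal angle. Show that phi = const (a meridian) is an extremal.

On the sphere of radius R = 16 with spherical coordinates (θ, φ), the induced metric is
    ds^2 = 256(dθ^2 + sin^2(θ) dφ^2).
Using θ as the parameter, the arc-length functional becomes
    J[φ] = ∫ 16 sqrt(1 + sin^2(θ) (dφ/dθ)^2) dθ.
So L = 16 sqrt(1 + sin^2(θ) φ'^2). Compute
    ∂L/∂φ = 0  (L has no explicit φ dependence),
    ∂L/∂φ' = 16 sin^2(θ) φ' / sqrt(1 + sin^2(θ) φ'^2).
For the candidate φ(θ) = c (constant), φ' = 0, so ∂L/∂φ' evaluated along the candidate vanishes, and ∂L/∂φ is identically zero. Hence
    d/dθ(∂L/∂φ') − ∂L/∂φ = 0
is satisfied. Therefore meridians φ = const are extremals of arc length — they are geodesics on the sphere.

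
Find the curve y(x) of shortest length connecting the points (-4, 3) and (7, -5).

Arc-length functional: J[y] = ∫ sqrt(1 + (y')^2) dx.
Lagrangian L = sqrt(1 + (y')^2) has no explicit y dependence, so ∂L/∂y = 0 and the Euler-Lagrange equation gives
    d/dx( y' / sqrt(1 + (y')^2) ) = 0  ⇒  y' / sqrt(1 + (y')^2) = const.
Hence y' is constant, so y(x) is affine.
Fitting the endpoints (-4, 3) and (7, -5):
    slope m = ((-5) − 3) / (7 − (-4)) = -8/11,
    intercept c = 3 − m·(-4) = 1/11.
Extremal: y(x) = (-8/11) x + 1/11.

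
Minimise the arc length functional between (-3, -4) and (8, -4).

Arc-length functional: J[y] = ∫ sqrt(1 + (y')^2) dx.
Lagrangian L = sqrt(1 + (y')^2) has no explicit y dependence, so ∂L/∂y = 0 and the Euler-Lagrange equation gives
    d/dx( y' / sqrt(1 + (y')^2) ) = 0  ⇒  y' / sqrt(1 + (y')^2) = const.
Hence y' is constant, so y(x) is affine.
Fitting the endpoints (-3, -4) and (8, -4):
    slope m = ((-4) − (-4)) / (8 − (-3)) = 0,
    intercept c = (-4) − m·(-3) = -4.
Extremal: y(x) = -4.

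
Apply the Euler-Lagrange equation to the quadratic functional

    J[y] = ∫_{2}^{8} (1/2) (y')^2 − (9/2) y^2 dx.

The Lagrangian is L = (1/2) (y')^2 − (9/2) y^2.
Compute ∂L/∂y = -9y, ∂L/∂y' = y'.
The Euler-Lagrange equation d/dx(∂L/∂y') − ∂L/∂y = 0 reduces to
    y'' + 9 y = 0.
Its general solution is
    y(x) = A sin(3x) + B cos(3x),
with A, B fixed by the endpoint conditions.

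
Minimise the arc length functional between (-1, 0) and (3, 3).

Arc-length functional: J[y] = ∫ sqrt(1 + (y')^2) dx.
Lagrangian L = sqrt(1 + (y')^2) has no explicit y dependence, so ∂L/∂y = 0 and the Euler-Lagrange equation gives
    d/dx( y' / sqrt(1 + (y')^2) ) = 0  ⇒  y' / sqrt(1 + (y')^2) = const.
Hence y' is constant, so y(x) is affine.
Fitting the endpoints (-1, 0) and (3, 3):
    slope m = (3 − 0) / (3 − (-1)) = 3/4,
    intercept c = 0 − m·(-1) = 3/4.
Extremal: y(x) = (3/4) x + 3/4.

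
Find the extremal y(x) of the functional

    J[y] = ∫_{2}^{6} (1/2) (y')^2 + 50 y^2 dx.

The Lagrangian is L = (1/2) (y')^2 + 50 y^2.
Compute ∂L/∂y = 100y, ∂L/∂y' = y'.
The Euler-Lagrange equation d/dx(∂L/∂y') − ∂L/∂y = 0 reduces to
    y'' − 100 y = 0.
Its general solution is
    y(x) = A e^(10x) + B e^(−10x),
with A, B fixed by the endpoint conditions.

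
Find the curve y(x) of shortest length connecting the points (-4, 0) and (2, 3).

Arc-length functional: J[y] = ∫ sqrt(1 + (y')^2) dx.
Lagrangian L = sqrt(1 + (y')^2) has no explicit y dependence, so ∂L/∂y = 0 and the Euler-Lagrange equation gives
    d/dx( y' / sqrt(1 + (y')^2) ) = 0  ⇒  y' / sqrt(1 + (y')^2) = const.
Hence y' is constant, so y(x) is affine.
Fitting the endpoints (-4, 0) and (2, 3):
    slope m = (3 − 0) / (2 − (-4)) = 1/2,
    intercept c = 0 − m·(-4) = 2.
Extremal: y(x) = (1/2) x + 2.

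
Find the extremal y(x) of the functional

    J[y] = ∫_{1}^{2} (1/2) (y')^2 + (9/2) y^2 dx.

The Lagrangian is L = (1/2) (y')^2 + (9/2) y^2.
Compute ∂L/∂y = 9y, ∂L/∂y' = y'.
The Euler-Lagrange equation d/dx(∂L/∂y') − ∂L/∂y = 0 reduces to
    y'' − 9 y = 0.
Its general solution is
    y(x) = A e^(3x) + B e^(−3x),
with A, B fixed by the endpoint conditions.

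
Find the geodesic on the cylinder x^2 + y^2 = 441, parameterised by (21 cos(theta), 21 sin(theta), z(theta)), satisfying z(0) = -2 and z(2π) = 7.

Parameterise the cylinder of radius R = 21 as
    r(θ) = (21 cos θ, 21 sin θ, z(θ)).
The arc-length element is
    ds = sqrt(441 + (dz/dθ)^2) dθ,
so the Lagrangian is L = sqrt(441 + z'^2).
L depends on z' only, not on z or θ, so ∂L/∂z = 0 and
    ∂L/∂z' = z' / sqrt(441 + z'^2).
The Euler-Lagrange equation gives
    d/dθ( z' / sqrt(441 + z'^2) ) = 0,
so z' is constant. Integrating once:
    z(θ) = a θ + b,
a helix on the cylinder (a straight line when the cylinder is unrolled). The constants a, b are determined by the endpoint conditions.
With endpoint conditions z(0) = -2 and z(2π) = 7: from z(0) = b we get b = -2, and a·2π + -2 = 7 gives a = 9/(2π), so
    z(θ) = (9/(2π)) θ − 2.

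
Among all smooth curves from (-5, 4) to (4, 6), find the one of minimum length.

Arc-length functional: J[y] = ∫ sqrt(1 + (y')^2) dx.
Lagrangian L = sqrt(1 + (y')^2) has no explicit y dependence, so ∂L/∂y = 0 and the Euler-Lagrange equation gives
    d/dx( y' / sqrt(1 + (y')^2) ) = 0  ⇒  y' / sqrt(1 + (y')^2) = const.
Hence y' is constant, so y(x) is affine.
Fitting the endpoints (-5, 4) and (4, 6):
    slope m = (6 − 4) / (4 − (-5)) = 2/9,
    intercept c = 4 − m·(-5) = 46/9.
Extremal: y(x) = (2/9) x + 46/9.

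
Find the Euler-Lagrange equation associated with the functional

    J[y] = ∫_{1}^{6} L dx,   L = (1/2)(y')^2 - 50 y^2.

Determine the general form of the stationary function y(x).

The Lagrangian is L = (1/2)(y')^2 - 50 y^2.
∂L/∂y = -100y.
∂L/∂y' = y'.
The Euler-Lagrange equation d/dx(∂L/∂y') − ∂L/∂y = 0 becomes:
    y'' + 100 y = 0
General solution: y(x) = A sin(10x) + B cos(10x), where A and B are arbitrary constants fixed by the endpoint conditions.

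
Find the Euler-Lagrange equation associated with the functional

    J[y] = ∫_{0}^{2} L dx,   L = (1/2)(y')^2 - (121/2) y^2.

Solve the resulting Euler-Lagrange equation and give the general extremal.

The Lagrangian is L = (1/2)(y')^2 - (121/2) y^2.
∂L/∂y = -121y.
∂L/∂y' = y'.
The Euler-Lagrange equation d/dx(∂L/∂y') − ∂L/∂y = 0 becomes:
    y'' + 121 y = 0
General solution: y(x) = A sin(11x) + B cos(11x), where A and B are arbitrary constants fixed by the endpoint conditions.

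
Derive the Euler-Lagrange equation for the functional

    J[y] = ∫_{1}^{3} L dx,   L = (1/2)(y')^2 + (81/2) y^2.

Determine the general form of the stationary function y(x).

The Lagrangian is L = (1/2)(y')^2 + (81/2) y^2.
∂L/∂y = 81y.
∂L/∂y' = y'.
The Euler-Lagrange equation d/dx(∂L/∂y') − ∂L/∂y = 0 becomes:
    y'' - 81 y = 0
General solution: y(x) = A e^(9x) + B e^(-9x), where A and B are arbitrary constants fixed by the endpoint conditions.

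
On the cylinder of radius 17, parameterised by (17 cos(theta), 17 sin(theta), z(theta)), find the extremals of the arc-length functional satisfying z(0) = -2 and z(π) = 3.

Parameterise the cylinder of radius R = 17 as
    r(θ) = (17 cos θ, 17 sin θ, z(θ)).
The arc-length element is
    ds = sqrt(289 + (dz/dθ)^2) dθ,
so the Lagrangian is L = sqrt(289 + z'^2).
L depends on z' only, not on z or θ, so ∂L/∂z = 0 and
    ∂L/∂z' = z' / sqrt(289 + z'^2).
The Euler-Lagrange equation gives
    d/dθ( z' / sqrt(289 + z'^2) ) = 0,
so z' is constant. Integrating once:
    z(θ) = a θ + b,
a helix on the cylinder (a straight line when the cylinder is unrolled). The constants a, b are determined by the endpoint conditions.
With endpoint conditions z(0) = -2 and z(π) = 3: from z(0) = b we get b = -2, and a·π + -2 = 3 gives a = 5/π, so
    z(θ) = (5/π) θ − 2.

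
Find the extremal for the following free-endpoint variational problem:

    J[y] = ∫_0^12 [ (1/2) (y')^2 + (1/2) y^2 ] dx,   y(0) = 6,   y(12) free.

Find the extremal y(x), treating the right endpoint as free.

The Lagrangian L = (1/2) (y')^2 + (1/2) y^2 gives
    ∂L/∂y = 1 y,   ∂L/∂y' = y'.
Euler-Lagrange: y'' − y = 0.
With k = 1, the general solution is
    y(x) = A cosh(x) + B sinh(x).
Fixed left endpoint y(0) = 6 ⇒ A = 6.
The right endpoint x = 12 is free, so the natural (transversality) condition is ∂L/∂y' |_{x=12} = 0, i.e. y'(12) = 0.
Compute y'(x) = A k sinh(k x) + B k cosh(k x), so
    y'(12) = A k sinh(k·12) + B k cosh(k·12) = 0
    ⇒ B = −A tanh(k·12) = − 6 tanh(1·12).
Therefore the extremal is
    y(x) = 6 cosh(1 x) − 6 tanh(1·12) sinh(1 x).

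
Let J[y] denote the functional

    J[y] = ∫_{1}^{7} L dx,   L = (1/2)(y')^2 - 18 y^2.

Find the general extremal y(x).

The Lagrangian is L = (1/2)(y')^2 - 18 y^2.
∂L/∂y = -36y.
∂L/∂y' = y'.
The Euler-Lagrange equation d/dx(∂L/∂y') − ∂L/∂y = 0 becomes:
    y'' + 36 y = 0
General solution: y(x) = A sin(6x) + B cos(6x), where A and B are arbitrary constants fixed by the endpoint conditions.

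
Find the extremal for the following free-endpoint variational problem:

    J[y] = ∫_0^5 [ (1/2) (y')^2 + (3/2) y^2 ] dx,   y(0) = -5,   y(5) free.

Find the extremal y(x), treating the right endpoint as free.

The Lagrangian L = (1/2) (y')^2 + (3/2) y^2 gives
    ∂L/∂y = 3 y,   ∂L/∂y' = y'.
Euler-Lagrange: y'' − 3 y = 0.
With k = sqrt(3), the general solution is
    y(x) = A cosh(sqrt(3) x) + B sinh(sqrt(3) x).
Fixed left endpoint y(0) = -5 ⇒ A = -5.
The right endpoint x = 5 is free, so the natural (transversality) condition is ∂L/∂y' |_{x=5} = 0, i.e. y'(5) = 0.
Compute y'(x) = A k sinh(k x) + B k cosh(k x), so
    y'(5) = A k sinh(k·5) + B k cosh(k·5) = 0
    ⇒ B = −A tanh(k·5) = 5 tanh(sqrt(3)·5).
Therefore the extremal is
    y(x) = −5 cosh(sqrt(3) x) + 5 tanh(sqrt(3)·5) sinh(sqrt(3) x).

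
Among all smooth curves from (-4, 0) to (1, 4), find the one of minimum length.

Arc-length functional: J[y] = ∫ sqrt(1 + (y')^2) dx.
Lagrangian L = sqrt(1 + (y')^2) has no explicit y dependence, so ∂L/∂y = 0 and the Euler-Lagrange equation gives
    d/dx( y' / sqrt(1 + (y')^2) ) = 0  ⇒  y' / sqrt(1 + (y')^2) = const.
Hence y' is constant, so y(x) is affine.
Fitting the endpoints (-4, 0) and (1, 4):
    slope m = (4 − 0) / (1 − (-4)) = 4/5,
    intercept c = 0 − m·(-4) = 16/5.
Extremal: y(x) = (4/5) x + 16/5.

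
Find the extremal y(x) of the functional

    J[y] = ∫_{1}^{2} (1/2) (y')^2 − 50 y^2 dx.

The Lagrangian is L = (1/2) (y')^2 − 50 y^2.
Compute ∂L/∂y = -100y, ∂L/∂y' = y'.
The Euler-Lagrange equation d/dx(∂L/∂y') − ∂L/∂y = 0 reduces to
    y'' + 100 y = 0.
Its general solution is
    y(x) = A sin(10x) + B cos(10x),
with A, B fixed by the endpoint conditions.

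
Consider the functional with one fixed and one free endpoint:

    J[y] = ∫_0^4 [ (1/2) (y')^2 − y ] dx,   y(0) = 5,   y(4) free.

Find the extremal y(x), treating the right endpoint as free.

The Lagrangian L = (1/2) (y')^2 − y gives
    ∂L/∂y = −1,   ∂L/∂y' = y'.
Euler-Lagrange: d/dx(y') − (−1) = 0, i.e. y'' + 1 = 0, so
    y(x) = −(1/2) x^2 + C1 x + C2.
Fixed left endpoint y(0) = 5 ⇒ C2 = 5.
The right endpoint x = 4 is free, so the natural (transversality) condition is ∂L/∂y' |_{x=4} = 0, i.e. y'(4) = 0.
Compute y'(x) = −1 x + C1, so y'(4) = −4 + C1 = 0 ⇒ C1 = 4.
Therefore the extremal is
    y(x) = −x^2/2 + 4 x + 5.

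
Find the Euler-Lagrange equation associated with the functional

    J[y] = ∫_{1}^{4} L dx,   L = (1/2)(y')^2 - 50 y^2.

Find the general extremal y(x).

The Lagrangian is L = (1/2)(y')^2 - 50 y^2.
∂L/∂y = -100y.
∂L/∂y' = y'.
The Euler-Lagrange equation d/dx(∂L/∂y') − ∂L/∂y = 0 becomes:
    y'' + 100 y = 0
General solution: y(x) = A sin(10x) + B cos(10x), where A and B are arbitrary constants fixed by the endpoint conditions.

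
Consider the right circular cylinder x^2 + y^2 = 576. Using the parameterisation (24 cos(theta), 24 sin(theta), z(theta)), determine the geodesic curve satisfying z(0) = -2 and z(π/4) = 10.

Parameterise the cylinder of radius R = 24 as
    r(θ) = (24 cos θ, 24 sin θ, z(θ)).
The arc-length element is
    ds = sqrt(576 + (dz/dθ)^2) dθ,
so the Lagrangian is L = sqrt(576 + z'^2).
L depends on z' only, not on z or θ, so ∂L/∂z = 0 and
    ∂L/∂z' = z' / sqrt(576 + z'^2).
The Euler-Lagrange equation gives
    d/dθ( z' / sqrt(576 + z'^2) ) = 0,
so z' is constant. Integrating once:
    z(θ) = a θ + b,
a helix on the cylinder (a straight line when the cylinder is unrolled). The constants a, b are determined by the endpoint conditions.
With endpoint conditions z(0) = -2 and z(π/4) = 10: from z(0) = b we get b = -2, and a·π/4 + -2 = 10 gives a = 48/π, so
    z(θ) = (48/π) θ − 2.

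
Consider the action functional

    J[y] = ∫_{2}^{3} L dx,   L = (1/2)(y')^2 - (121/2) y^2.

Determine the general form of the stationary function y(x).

The Lagrangian is L = (1/2)(y')^2 - (121/2) y^2.
∂L/∂y = -121y.
∂L/∂y' = y'.
The Euler-Lagrange equation d/dx(∂L/∂y') − ∂L/∂y = 0 becomes:
    y'' + 121 y = 0
General solution: y(x) = A sin(11x) + B cos(11x), where A and B are arbitrary constants fixed by the endpoint conditions.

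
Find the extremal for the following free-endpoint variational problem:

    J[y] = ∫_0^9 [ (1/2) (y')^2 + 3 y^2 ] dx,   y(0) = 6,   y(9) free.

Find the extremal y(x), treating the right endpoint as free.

The Lagrangian L = (1/2) (y')^2 + 3 y^2 gives
    ∂L/∂y = 6 y,   ∂L/∂y' = y'.
Euler-Lagrange: y'' − 6 y = 0.
With k = sqrt(6), the general solution is
    y(x) = A cosh(sqrt(6) x) + B sinh(sqrt(6) x).
Fixed left endpoint y(0) = 6 ⇒ A = 6.
The right endpoint x = 9 is free, so the natural (transversality) condition is ∂L/∂y' |_{x=9} = 0, i.e. y'(9) = 0.
Compute y'(x) = A k sinh(k x) + B k cosh(k x), so
    y'(9) = A k sinh(k·9) + B k cosh(k·9) = 0
    ⇒ B = −A tanh(k·9) = − 6 tanh(sqrt(6)·9).
Therefore the extremal is
    y(x) = 6 cosh(sqrt(6) x) − 6 tanh(sqrt(6)·9) sinh(sqrt(6) x).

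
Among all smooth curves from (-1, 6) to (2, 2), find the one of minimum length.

Arc-length functional: J[y] = ∫ sqrt(1 + (y')^2) dx.
Lagrangian L = sqrt(1 + (y')^2) has no explicit y dependence, so ∂L/∂y = 0 and the Euler-Lagrange equation gives
    d/dx( y' / sqrt(1 + (y')^2) ) = 0  ⇒  y' / sqrt(1 + (y')^2) = const.
Hence y' is constant, so y(x) is affine.
Fitting the endpoints (-1, 6) and (2, 2):
    slope m = (2 − 6) / (2 − (-1)) = -4/3,
    intercept c = 6 − m·(-1) = 14/3.
Extremal: y(x) = (-4/3) x + 14/3.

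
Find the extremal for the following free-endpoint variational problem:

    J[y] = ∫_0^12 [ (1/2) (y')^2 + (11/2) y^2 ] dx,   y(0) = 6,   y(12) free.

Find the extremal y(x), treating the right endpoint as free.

The Lagrangian L = (1/2) (y')^2 + (11/2) y^2 gives
    ∂L/∂y = 11 y,   ∂L/∂y' = y'.
Euler-Lagrange: y'' − 11 y = 0.
With k = sqrt(11), the general solution is
    y(x) = A cosh(sqrt(11) x) + B sinh(sqrt(11) x).
Fixed left endpoint y(0) = 6 ⇒ A = 6.
The right endpoint x = 12 is free, so the natural (transversality) condition is ∂L/∂y' |_{x=12} = 0, i.e. y'(12) = 0.
Compute y'(x) = A k sinh(k x) + B k cosh(k x), so
    y'(12) = A k sinh(k·12) + B k cosh(k·12) = 0
    ⇒ B = −A tanh(k·12) = − 6 tanh(sqrt(11)·12).
Therefore the extremal is
    y(x) = 6 cosh(sqrt(11) x) − 6 tanh(sqrt(11)·12) sinh(sqrt(11) x).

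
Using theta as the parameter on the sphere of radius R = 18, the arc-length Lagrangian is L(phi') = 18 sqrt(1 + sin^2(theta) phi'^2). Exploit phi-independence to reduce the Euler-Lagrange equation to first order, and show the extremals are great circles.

On the sphere of radius R = 18 with spherical coordinates (θ, φ), the induced metric is
    ds^2 = 324(dθ^2 + sin^2(θ) dφ^2).
Parameterise by θ; the arc-length functional is
    J[φ] = ∫ 18 sqrt(1 + sin^2(θ) (dφ/dθ)^2) dθ,
so L = 18 sqrt(1 + sin^2(θ) φ'^2). Compute
    ∂L/∂φ = 0  (L has no explicit φ dependence),
    ∂L/∂φ' = 18 sin^2(θ) φ' / sqrt(1 + sin^2(θ) φ'^2).
Since ∂L/∂φ = 0, the Euler-Lagrange equation
    d/dθ(∂L/∂φ') − ∂L/∂φ = 0
reduces to d/dθ(∂L/∂φ') = 0, i.e. the momentum conjugate to φ is conserved:
    18 sin^2(θ) φ' / sqrt(1 + sin^2(θ) φ'^2) = C.
The overall factor of 18 is constant, so dividing through gives Clairaut's relation sin^2(θ) φ' / sqrt(1 + sin^2(θ) φ'^2) = C' (with C' = C/18). Solving for φ' and integrating gives the great-circle family
    cot(θ) = A cos(φ − φ_0),
i.e. the intersection of the sphere with a plane through the origin. The two constants A and φ_0 (equivalently C and one phase) are fixed by the two endpoint conditions.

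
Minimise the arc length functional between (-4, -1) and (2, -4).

Arc-length functional: J[y] = ∫ sqrt(1 + (y')^2) dx.
Lagrangian L = sqrt(1 + (y')^2) has no explicit y dependence, so ∂L/∂y = 0 and the Euler-Lagrange equation gives
    d/dx( y' / sqrt(1 + (y')^2) ) = 0  ⇒  y' / sqrt(1 + (y')^2) = const.
Hence y' is constant, so y(x) is affine.
Fitting the endpoints (-4, -1) and (2, -4):
    slope m = ((-4) − (-1)) / (2 − (-4)) = -1/2,
    intercept c = (-1) − m·(-4) = -3.
Extremal: y(x) = (-1/2) x - 3.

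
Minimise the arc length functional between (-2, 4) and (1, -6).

Arc-length functional: J[y] = ∫ sqrt(1 + (y')^2) dx.
Lagrangian L = sqrt(1 + (y')^2) has no explicit y dependence, so ∂L/∂y = 0 and the Euler-Lagrange equation gives
    d/dx( y' / sqrt(1 + (y')^2) ) = 0  ⇒  y' / sqrt(1 + (y')^2) = const.
Hence y' is constant, so y(x) is affine.
Fitting the endpoints (-2, 4) and (1, -6):
    slope m = ((-6) − 4) / (1 − (-2)) = -10/3,
    intercept c = 4 − m·(-2) = -8/3.
Extremal: y(x) = (-10/3) x - 8/3.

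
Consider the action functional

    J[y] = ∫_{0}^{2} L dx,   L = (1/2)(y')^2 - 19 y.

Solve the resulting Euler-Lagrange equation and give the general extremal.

The Lagrangian is L = (1/2)(y')^2 - 19 y.
∂L/∂y = -19.
∂L/∂y' = y'.
The Euler-Lagrange equation d/dx(∂L/∂y') − ∂L/∂y = 0 becomes:
    y'' + 19 = 0
General solution: y(x) = -(19/2) x^2 + A x + B, where A and B are arbitrary constants fixed by the endpoint conditions.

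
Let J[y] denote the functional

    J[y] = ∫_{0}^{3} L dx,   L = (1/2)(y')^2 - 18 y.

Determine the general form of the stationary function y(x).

The Lagrangian is L = (1/2)(y')^2 - 18 y.
∂L/∂y = -18.
∂L/∂y' = y'.
The Euler-Lagrange equation d/dx(∂L/∂y') − ∂L/∂y = 0 becomes:
    y'' + 18 = 0
General solution: y(x) = -9 x^2 + A x + B, where A and B are arbitrary constants fixed by the endpoint conditions.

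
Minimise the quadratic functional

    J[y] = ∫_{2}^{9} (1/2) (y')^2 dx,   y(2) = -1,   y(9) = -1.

The Lagrangian is L = (1/2) (y')^2.
Compute ∂L/∂y = 0, ∂L/∂y' = y'.
The Euler-Lagrange equation d/dx(∂L/∂y') − ∂L/∂y = 0 reduces to
    y'' = 0.
Its general solution is
    y(x) = A x + B,
with A, B fixed by the endpoint conditions.
Applying the endpoint conditions y(2) = -1 and y(9) = -1: solve A·2 + B = -1 and A·9 + B = -1. Subtracting gives A(9 − 2) = -1 − -1, so A = 0, and B = -1 − A·2 = -1. Therefore
    y(x) = -1.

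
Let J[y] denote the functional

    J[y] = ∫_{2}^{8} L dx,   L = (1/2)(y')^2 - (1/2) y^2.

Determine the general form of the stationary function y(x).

The Lagrangian is L = (1/2)(y')^2 - (1/2) y^2.
∂L/∂y = -y.
∂L/∂y' = y'.
The Euler-Lagrange equation d/dx(∂L/∂y') − ∂L/∂y = 0 becomes:
    y'' + y = 0
General solution: y(x) = A sin(x) + B cos(x), where A and B are arbitrary constants fixed by the endpoint conditions.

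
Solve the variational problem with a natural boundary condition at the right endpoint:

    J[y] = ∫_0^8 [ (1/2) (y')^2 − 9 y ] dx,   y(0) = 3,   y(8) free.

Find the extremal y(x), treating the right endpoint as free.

The Lagrangian L = (1/2) (y')^2 − 9 y gives
    ∂L/∂y = −9,   ∂L/∂y' = y'.
Euler-Lagrange: d/dx(y') − (−9) = 0, i.e. y'' + 9 = 0, so
    y(x) = −(9/2) x^2 + C1 x + C2.
Fixed left endpoint y(0) = 3 ⇒ C2 = 3.
The right endpoint x = 8 is free, so the natural (transversality) condition is ∂L/∂y' |_{x=8} = 0, i.e. y'(8) = 0.
Compute y'(x) = −9 x + C1, so y'(8) = −72 + C1 = 0 ⇒ C1 = 72.
Therefore the extremal is
    y(x) = −(9/2) x^2 + 72 x + 3.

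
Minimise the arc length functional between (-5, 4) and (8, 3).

Arc-length functional: J[y] = ∫ sqrt(1 + (y')^2) dx.
Lagrangian L = sqrt(1 + (y')^2) has no explicit y dependence, so ∂L/∂y = 0 and the Euler-Lagrange equation gives
    d/dx( y' / sqrt(1 + (y')^2) ) = 0  ⇒  y' / sqrt(1 + (y')^2) = const.
Hence y' is constant, so y(x) is affine.
Fitting the endpoints (-5, 4) and (8, 3):
    slope m = (3 − 4) / (8 − (-5)) = -1/13,
    intercept c = 4 − m·(-5) = 47/13.
Extremal: y(x) = (-1/13) x + 47/13.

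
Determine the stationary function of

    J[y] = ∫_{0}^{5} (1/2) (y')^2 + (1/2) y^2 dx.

The Lagrangian is L = (1/2) (y')^2 + (1/2) y^2.
Compute ∂L/∂y = y, ∂L/∂y' = y'.
The Euler-Lagrange equation d/dx(∂L/∂y') − ∂L/∂y = 0 reduces to
    y'' − y = 0.
Its general solution is
    y(x) = A e^x + B e^(−x),
with A, B fixed by the endpoint conditions.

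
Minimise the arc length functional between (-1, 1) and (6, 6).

Arc-length functional: J[y] = ∫ sqrt(1 + (y')^2) dx.
Lagrangian L = sqrt(1 + (y')^2) has no explicit y dependence, so ∂L/∂y = 0 and the Euler-Lagrange equation gives
    d/dx( y' / sqrt(1 + (y')^2) ) = 0  ⇒  y' / sqrt(1 + (y')^2) = const.
Hence y' is constant, so y(x) is affine.
Fitting the endpoints (-1, 1) and (6, 6):
    slope m = (6 − 1) / (6 − (-1)) = 5/7,
    intercept c = 1 − m·(-1) = 12/7.
Extremal: y(x) = (5/7) x + 12/7.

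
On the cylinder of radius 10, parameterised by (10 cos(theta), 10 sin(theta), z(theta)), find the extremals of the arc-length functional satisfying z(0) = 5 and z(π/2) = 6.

Parameterise the cylinder of radius R = 10 as
    r(θ) = (10 cos θ, 10 sin θ, z(θ)).
The arc-length element is
    ds = sqrt(100 + (dz/dθ)^2) dθ,
so the Lagrangian is L = sqrt(100 + z'^2).
L depends on z' only, not on z or θ, so ∂L/∂z = 0 and
    ∂L/∂z' = z' / sqrt(100 + z'^2).
The Euler-Lagrange equation gives
    d/dθ( z' / sqrt(100 + z'^2) ) = 0,
so z' is constant. Integrating once:
    z(θ) = a θ + b,
a helix on the cylinder (a straight line when the cylinder is unrolled). The constants a, b are determined by the endpoint conditions.
With endpoint conditions z(0) = 5 and z(π/2) = 6: from z(0) = b we get b = 5, and a·π/2 + 5 = 6 gives a = 2/π, so
    z(θ) = (2/π) θ + 5.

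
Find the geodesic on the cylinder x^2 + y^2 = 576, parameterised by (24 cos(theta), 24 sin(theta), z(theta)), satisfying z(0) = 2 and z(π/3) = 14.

Parameterise the cylinder of radius R = 24 as
    r(θ) = (24 cos θ, 24 sin θ, z(θ)).
The arc-length element is
    ds = sqrt(576 + (dz/dθ)^2) dθ,
so the Lagrangian is L = sqrt(576 + z'^2).
L depends on z' only, not on z or θ, so ∂L/∂z = 0 and
    ∂L/∂z' = z' / sqrt(576 + z'^2).
The Euler-Lagrange equation gives
    d/dθ( z' / sqrt(576 + z'^2) ) = 0,
so z' is constant. Integrating once:
    z(θ) = a θ + b,
a helix on the cylinder (a straight line when the cylinder is unrolled). The constants a, b are determined by the endpoint conditions.
With endpoint conditions z(0) = 2 and z(π/3) = 14: from z(0) = b we get b = 2, and a·π/3 + 2 = 14 gives a = 36/π, so
    z(θ) = (36/π) θ + 2.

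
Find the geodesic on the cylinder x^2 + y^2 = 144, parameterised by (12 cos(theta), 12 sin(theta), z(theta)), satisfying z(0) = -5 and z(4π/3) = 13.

Parameterise the cylinder of radius R = 12 as
    r(θ) = (12 cos θ, 12 sin θ, z(θ)).
The arc-length element is
    ds = sqrt(144 + (dz/dθ)^2) dθ,
so the Lagrangian is L = sqrt(144 + z'^2).
L depends on z' only, not on z or θ, so ∂L/∂z = 0 and
    ∂L/∂z' = z' / sqrt(144 + z'^2).
The Euler-Lagrange equation gives
    d/dθ( z' / sqrt(144 + z'^2) ) = 0,
so z' is constant. Integrating once:
    z(θ) = a θ + b,
a helix on the cylinder (a straight line when the cylinder is unrolled). The constants a, b are determined by the endpoint conditions.
With endpoint conditions z(0) = -5 and z(4π/3) = 13: from z(0) = b we get b = -5, and a·4π/3 + -5 = 13 gives a = 27/(2π), so
    z(θ) = (27/(2π)) θ − 5.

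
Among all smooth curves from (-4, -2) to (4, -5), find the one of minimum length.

Arc-length functional: J[y] = ∫ sqrt(1 + (y')^2) dx.
Lagrangian L = sqrt(1 + (y')^2) has no explicit y dependence, so ∂L/∂y = 0 and the Euler-Lagrange equation gives
    d/dx( y' / sqrt(1 + (y')^2) ) = 0  ⇒  y' / sqrt(1 + (y')^2) = const.
Hence y' is constant, so y(x) is affine.
Fitting the endpoints (-4, -2) and (4, -5):
    slope m = ((-5) − (-2)) / (4 − (-4)) = -3/8,
    intercept c = (-2) − m·(-4) = -7/2.
Extremal: y(x) = (-3/8) x - 7/2.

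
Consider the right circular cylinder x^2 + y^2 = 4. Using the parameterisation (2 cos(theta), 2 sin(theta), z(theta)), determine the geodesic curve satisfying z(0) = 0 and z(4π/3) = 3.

Parameterise the cylinder of radius R = 2 as
    r(θ) = (2 cos θ, 2 sin θ, z(θ)).
The arc-length element is
    ds = sqrt(4 + (dz/dθ)^2) dθ,
so the Lagrangian is L = sqrt(4 + z'^2).
L depends on z' only, not on z or θ, so ∂L/∂z = 0 and
    ∂L/∂z' = z' / sqrt(4 + z'^2).
The Euler-Lagrange equation gives
    d/dθ( z' / sqrt(4 + z'^2) ) = 0,
so z' is constant. Integrating once:
    z(θ) = a θ + b,
a helix on the cylinder (a straight line when the cylinder is unrolled). The constants a, b are determined by the endpoint conditions.
With endpoint conditions z(0) = 0 and z(4π/3) = 3: from z(0) = b we get b = 0, and a·4π/3 + 0 = 3 gives a = 9/(4π), so
    z(θ) = (9/(4π)) θ.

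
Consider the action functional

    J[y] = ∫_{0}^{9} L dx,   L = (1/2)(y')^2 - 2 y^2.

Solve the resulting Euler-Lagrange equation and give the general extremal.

The Lagrangian is L = (1/2)(y')^2 - 2 y^2.
∂L/∂y = -4y.
∂L/∂y' = y'.
The Euler-Lagrange equation d/dx(∂L/∂y') − ∂L/∂y = 0 becomes:
    y'' + 4 y = 0
General solution: y(x) = A sin(2x) + B cos(2x), where A and B are arbitrary constants fixed by the endpoint conditions.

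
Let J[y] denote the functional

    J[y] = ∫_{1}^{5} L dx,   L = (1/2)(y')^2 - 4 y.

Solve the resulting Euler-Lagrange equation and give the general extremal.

The Lagrangian is L = (1/2)(y')^2 - 4 y.
∂L/∂y = -4.
∂L/∂y' = y'.
The Euler-Lagrange equation d/dx(∂L/∂y') − ∂L/∂y = 0 becomes:
    y'' + 4 = 0
General solution: y(x) = -2 x^2 + A x + B, where A and B are arbitrary constants fixed by the endpoint conditions.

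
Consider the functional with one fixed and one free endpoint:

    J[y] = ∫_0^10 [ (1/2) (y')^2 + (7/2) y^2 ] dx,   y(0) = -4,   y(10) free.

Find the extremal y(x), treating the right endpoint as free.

The Lagrangian L = (1/2) (y')^2 + (7/2) y^2 gives
    ∂L/∂y = 7 y,   ∂L/∂y' = y'.
Euler-Lagrange: y'' − 7 y = 0.
With k = sqrt(7), the general solution is
    y(x) = A cosh(sqrt(7) x) + B sinh(sqrt(7) x).
Fixed left endpoint y(0) = -4 ⇒ A = -4.
The right endpoint x = 10 is free, so the natural (transversality) condition is ∂L/∂y' |_{x=10} = 0, i.e. y'(10) = 0.
Compute y'(x) = A k sinh(k x) + B k cosh(k x), so
    y'(10) = A k sinh(k·10) + B k cosh(k·10) = 0
    ⇒ B = −A tanh(k·10) = 4 tanh(sqrt(7)·10).
Therefore the extremal is
    y(x) = −4 cosh(sqrt(7) x) + 4 tanh(sqrt(7)·10) sinh(sqrt(7) x).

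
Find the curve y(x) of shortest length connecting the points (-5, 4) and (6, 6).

Arc-length functional: J[y] = ∫ sqrt(1 + (y')^2) dx.
Lagrangian L = sqrt(1 + (y')^2) has no explicit y dependence, so ∂L/∂y = 0 and the Euler-Lagrange equation gives
    d/dx( y' / sqrt(1 + (y')^2) ) = 0  ⇒  y' / sqrt(1 + (y')^2) = const.
Hence y' is constant, so y(x) is affine.
Fitting the endpoints (-5, 4) and (6, 6):
    slope m = (6 − 4) / (6 − (-5)) = 2/11,
    intercept c = 4 − m·(-5) = 54/11.
Extremal: y(x) = (2/11) x + 54/11.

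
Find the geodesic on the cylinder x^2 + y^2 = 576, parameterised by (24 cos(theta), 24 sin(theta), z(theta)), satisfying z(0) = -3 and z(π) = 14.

Parameterise the cylinder of radius R = 24 as
    r(θ) = (24 cos θ, 24 sin θ, z(θ)).
The arc-length element is
    ds = sqrt(576 + (dz/dθ)^2) dθ,
so the Lagrangian is L = sqrt(576 + z'^2).
L depends on z' only, not on z or θ, so ∂L/∂z = 0 and
    ∂L/∂z' = z' / sqrt(576 + z'^2).
The Euler-Lagrange equation gives
    d/dθ( z' / sqrt(576 + z'^2) ) = 0,
so z' is constant. Integrating once:
    z(θ) = a θ + b,
a helix on the cylinder (a straight line when the cylinder is unrolled). The constants a, b are determined by the endpoint conditions.
With endpoint conditions z(0) = -3 and z(π) = 14: from z(0) = b we get b = -3, and a·π + -3 = 14 gives a = 17/π, so
    z(θ) = (17/π) θ − 3.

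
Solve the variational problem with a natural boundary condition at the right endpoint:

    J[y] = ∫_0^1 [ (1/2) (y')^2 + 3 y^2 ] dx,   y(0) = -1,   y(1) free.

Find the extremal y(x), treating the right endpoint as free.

The Lagrangian L = (1/2) (y')^2 + 3 y^2 gives
    ∂L/∂y = 6 y,   ∂L/∂y' = y'.
Euler-Lagrange: y'' − 6 y = 0.
With k = sqrt(6), the general solution is
    y(x) = A cosh(sqrt(6) x) + B sinh(sqrt(6) x).
Fixed left endpoint y(0) = -1 ⇒ A = -1.
The right endpoint x = 1 is free, so the natural (transversality) condition is ∂L/∂y' |_{x=1} = 0, i.e. y'(1) = 0.
Compute y'(x) = A k sinh(k x) + B k cosh(k x), so
    y'(1) = A k sinh(k·1) + B k cosh(k·1) = 0
    ⇒ B = −A tanh(k·1) = tanh(sqrt(6)·1).
Therefore the extremal is
    y(x) = −cosh(sqrt(6) x) + tanh(sqrt(6)·1) sinh(sqrt(6) x).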